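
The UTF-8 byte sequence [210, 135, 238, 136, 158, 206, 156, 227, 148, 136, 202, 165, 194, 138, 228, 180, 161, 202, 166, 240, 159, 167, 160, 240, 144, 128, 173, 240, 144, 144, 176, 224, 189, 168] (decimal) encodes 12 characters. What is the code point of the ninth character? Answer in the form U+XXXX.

Offset 0: leading byte 0xD2 = 11010010 → 2-byte char #1 = D2 87.
Offset 2: leading byte 0xEE = 11101110 → 3-byte char #2 = EE 88 9E.
Offset 5: leading byte 0xCE = 11001110 → 2-byte char #3 = CE 9C.
Offset 7: leading byte 0xE3 = 11100011 → 3-byte char #4 = E3 94 88.
Offset 10: leading byte 0xCA = 11001010 → 2-byte char #5 = CA A5.
Offset 12: leading byte 0xC2 = 11000010 → 2-byte char #6 = C2 8A.
Offset 14: leading byte 0xE4 = 11100100 → 3-byte char #7 = E4 B4 A1.
Offset 17: leading byte 0xCA = 11001010 → 2-byte char #8 = CA A6.
Offset 19: leading byte 0xF0 = 11110000 → 4-byte char #9 = F0 9F A7 A0.
Leading byte 0xF0 = 11110000 matches 11110xxx → 4-byte sequence.
Byte 1: 0xF0 = 11110000, payload 000 (3 bits).
Byte 2: 0x9F = 10011111 (10xxxxxx ✓), payload 011111.
Byte 3: 0xA7 = 10100111 (10xxxxxx ✓), payload 100111.
Byte 4: 0xA0 = 10100000 (10xxxxxx ✓), payload 100000.
Concatenate: 000011111100111100000 = 0x1F9E0 (21 bits → U+1F9E0).

U+1F9E0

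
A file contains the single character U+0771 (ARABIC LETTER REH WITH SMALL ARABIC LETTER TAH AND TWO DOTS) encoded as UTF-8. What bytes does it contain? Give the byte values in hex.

U+0771 = 0x771 = 1905 decimal. In range U+0080–U+07FF → 2-byte form: 110xxxxx 10xxxxxx.
Binary (11 bits): 11101110001.
Split 5+6: 11101 | 110001.
Byte 1: 11011101 = 0xDD.
Byte 2: 10110001 = 0xB1.

DD B1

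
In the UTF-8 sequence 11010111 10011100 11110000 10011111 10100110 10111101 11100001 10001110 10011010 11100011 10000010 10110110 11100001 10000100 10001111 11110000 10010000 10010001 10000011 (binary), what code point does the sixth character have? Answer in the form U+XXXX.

U+10443

Offset 0: leading byte 0xD7 = 11010111 → 2-byte char #1 = D7 9C.
Offset 2: leading byte 0xF0 = 11110000 → 4-byte char #2 = F0 9F A6 BD.
Offset 6: leading byte 0xE1 = 11100001 → 3-byte char #3 = E1 8E 9A.
Offset 9: leading byte 0xE3 = 11100011 → 3-byte char #4 = E3 82 B6.
Offset 12: leading byte 0xE1 = 11100001 → 3-byte char #5 = E1 84 8F.
Offset 15: leading byte 0xF0 = 11110000 → 4-byte char #6 = F0 90 91 83.
Leading byte 0xF0 = 11110000 matches 11110xxx → 4-byte sequence.
Byte 1: 0xF0 = 11110000, payload 000 (3 bits).
Byte 2: 0x90 = 10010000 (10xxxxxx ✓), payload 010000.
Byte 3: 0x91 = 10010001 (10xxxxxx ✓), payload 010001.
Byte 4: 0x83 = 10000011 (10xxxxxx ✓), payload 000011.
Concatenate: 000010000010001000011 = 0x10443 (21 bits → U+10443).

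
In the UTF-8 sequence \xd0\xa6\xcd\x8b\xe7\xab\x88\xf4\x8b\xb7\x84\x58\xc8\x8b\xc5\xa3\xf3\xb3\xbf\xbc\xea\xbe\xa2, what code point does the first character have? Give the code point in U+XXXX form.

Offset 0: leading byte 0xD0 = 11010000 → 2-byte char #1 = D0 A6.
Leading byte 0xD0 = 11010000 matches 110xxxxx → 2-byte sequence.
Byte 1: 0xD0 = 11010000, payload 10000 (5 bits).
Byte 2: 0xA6 = 10100110 (10xxxxxx ✓), payload 100110.
Concatenate: 10000100110 = 0x426 (11 bits → U+0426).

U+0426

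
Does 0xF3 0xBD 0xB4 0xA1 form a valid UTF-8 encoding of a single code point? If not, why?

Leading byte 0xF3 = 11110011 → 4-byte form.
Continuation bytes 0xBD=10111101, 0xB4=10110100, 0xA1=10100001 all match 10xxxxxx.
Decoded value 0xFDD21 is ≥ 0x10000 (shortest form) and not a surrogate.

valid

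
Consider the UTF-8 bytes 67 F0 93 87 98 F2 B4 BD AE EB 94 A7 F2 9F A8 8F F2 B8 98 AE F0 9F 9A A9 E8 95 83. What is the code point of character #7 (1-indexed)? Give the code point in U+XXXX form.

U+1F6A9

Offset 0: leading byte 0x67 = 01100111 → 1-byte char #1 = 67.
Offset 1: leading byte 0xF0 = 11110000 → 4-byte char #2 = F0 93 87 98.
Offset 5: leading byte 0xF2 = 11110010 → 4-byte char #3 = F2 B4 BD AE.
Offset 9: leading byte 0xEB = 11101011 → 3-byte char #4 = EB 94 A7.
Offset 12: leading byte 0xF2 = 11110010 → 4-byte char #5 = F2 9F A8 8F.
Offset 16: leading byte 0xF2 = 11110010 → 4-byte char #6 = F2 B8 98 AE.
Offset 20: leading byte 0xF0 = 11110000 → 4-byte char #7 = F0 9F 9A A9.
Leading byte 0xF0 = 11110000 matches 11110xxx → 4-byte sequence.
Byte 1: 0xF0 = 11110000, payload 000 (3 bits).
Byte 2: 0x9F = 10011111 (10xxxxxx ✓), payload 011111.
Byte 3: 0x9A = 10011010 (10xxxxxx ✓), payload 011010.
Byte 4: 0xA9 = 10101001 (10xxxxxx ✓), payload 101001.
Concatenate: 000011111011010101001 = 0x1F6A9 (21 bits → U+1F6A9).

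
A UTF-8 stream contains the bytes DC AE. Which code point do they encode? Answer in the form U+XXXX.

Leading byte 0xDC = 11011100 matches 110xxxxx → 2-byte sequence.
Byte 1: 0xDC = 11011100, payload 11100 (5 bits).
Byte 2: 0xAE = 10101110 (10xxxxxx ✓), payload 101110.
Concatenate: 11100101110 = 0x72E (11 bits → U+072E).

U+072E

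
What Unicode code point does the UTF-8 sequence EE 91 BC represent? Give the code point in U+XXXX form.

Leading byte 0xEE = 11101110 matches 1110xxxx → 3-byte sequence.
Byte 1: 0xEE = 11101110, payload 1110 (4 bits).
Byte 2: 0x91 = 10010001 (10xxxxxx ✓), payload 010001.
Byte 3: 0xBC = 10111100 (10xxxxxx ✓), payload 111100.
Concatenate: 1110010001111100 = 0xE47C (16 bits → U+E47C).

U+E47C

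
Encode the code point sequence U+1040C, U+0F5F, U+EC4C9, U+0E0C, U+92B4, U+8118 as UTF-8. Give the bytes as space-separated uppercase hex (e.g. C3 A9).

F0 90 90 8C E0 BD 9F F3 AC 93 89 E0 B8 8C E9 8A B4 E8 84 98

U+1040C: 4-byte form → F0 90 90 8C.
U+0F5F: 3-byte form → E0 BD 9F.
U+EC4C9: 4-byte form → F3 AC 93 89.
U+0E0C: 3-byte form → E0 B8 8C.
U+92B4: 3-byte form → E9 8A B4.
U+8118: 3-byte form → E8 84 98.
Concatenated (20 bytes): F0 90 90 8C E0 BD 9F F3 AC 93 89 E0 B8 8C E9 8A B4 E8 84 98.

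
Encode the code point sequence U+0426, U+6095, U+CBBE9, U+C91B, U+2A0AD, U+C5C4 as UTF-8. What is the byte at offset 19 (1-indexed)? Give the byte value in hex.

0x84

1-indexed offset 19 is 0-indexed offset 18.
U+0426 → 2-byte form D0 A6 at offsets 0–1.
U+6095 → 3-byte form E6 82 95 at offsets 2–4.
U+CBBE9 → 4-byte form F3 8B AF A9 at offsets 5–8.
U+C91B → 3-byte form EC A4 9B at offsets 9–11.
U+2A0AD → 4-byte form F0 AA 82 AD at offsets 12–15.
U+C5C4 → 3-byte form EC 97 84 at offsets 16–18.
Offset 18 falls in char 6's range; it's byte 3 of EC 97 84 = 0x84.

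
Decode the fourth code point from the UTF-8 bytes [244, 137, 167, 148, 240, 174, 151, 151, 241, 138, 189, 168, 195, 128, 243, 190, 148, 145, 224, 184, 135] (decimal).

Offset 0: leading byte 0xF4 = 11110100 → 4-byte char #1 = F4 89 A7 94.
Offset 4: leading byte 0xF0 = 11110000 → 4-byte char #2 = F0 AE 97 97.
Offset 8: leading byte 0xF1 = 11110001 → 4-byte char #3 = F1 8A BD A8.
Offset 12: leading byte 0xC3 = 11000011 → 2-byte char #4 = C3 80.
Leading byte 0xC3 = 11000011 matches 110xxxxx → 2-byte sequence.
Byte 1: 0xC3 = 11000011, payload 00011 (5 bits).
Byte 2: 0x80 = 10000000 (10xxxxxx ✓), payload 000000.
Concatenate: 00011000000 = 0xC0 (11 bits → U+00C0).

U+00C0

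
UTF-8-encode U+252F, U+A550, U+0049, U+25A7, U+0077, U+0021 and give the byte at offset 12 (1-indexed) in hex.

0x21

1-indexed offset 12 is 0-indexed offset 11.
U+252F → 3-byte form E2 94 AF at offsets 0–2.
U+A550 → 3-byte form EA 95 90 at offsets 3–5.
U+0049 → 1-byte form 49 at offsets 6–6.
U+25A7 → 3-byte form E2 96 A7 at offsets 7–9.
U+0077 → 1-byte form 77 at offsets 10–10.
U+0021 → 1-byte form 21 at offsets 11–11.
Offset 11 falls in char 6's range; it's byte 1 of 21 = 0x21.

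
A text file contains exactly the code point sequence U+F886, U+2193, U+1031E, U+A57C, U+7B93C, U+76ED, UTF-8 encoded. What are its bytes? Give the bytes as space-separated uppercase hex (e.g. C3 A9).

EF A2 86 E2 86 93 F0 90 8C 9E EA 95 BC F1 BB A4 BC E7 9B AD

U+F886: 3-byte form → EF A2 86.
U+2193: 3-byte form → E2 86 93.
U+1031E: 4-byte form → F0 90 8C 9E.
U+A57C: 3-byte form → EA 95 BC.
U+7B93C: 4-byte form → F1 BB A4 BC.
U+76ED: 3-byte form → E7 9B AD.
Concatenated (20 bytes): EF A2 86 E2 86 93 F0 90 8C 9E EA 95 BC F1 BB A4 BC E7 9B AD.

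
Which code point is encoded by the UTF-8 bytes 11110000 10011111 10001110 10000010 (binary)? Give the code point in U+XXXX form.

U+1F382

Leading byte 0xF0 = 11110000 matches 11110xxx → 4-byte sequence.
Byte 1: 0xF0 = 11110000, payload 000 (3 bits).
Byte 2: 0x9F = 10011111 (10xxxxxx ✓), payload 011111.
Byte 3: 0x8E = 10001110 (10xxxxxx ✓), payload 001110.
Byte 4: 0x82 = 10000010 (10xxxxxx ✓), payload 000010.
Concatenate: 000011111001110000010 = 0x1F382 (21 bits → U+1F382).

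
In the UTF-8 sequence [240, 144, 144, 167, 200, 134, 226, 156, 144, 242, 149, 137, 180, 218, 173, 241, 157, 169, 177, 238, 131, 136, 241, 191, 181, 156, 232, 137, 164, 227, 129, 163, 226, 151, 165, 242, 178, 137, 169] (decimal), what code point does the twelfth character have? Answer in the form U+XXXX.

Offset 0: leading byte 0xF0 = 11110000 → 4-byte char #1 = F0 90 90 A7.
Offset 4: leading byte 0xC8 = 11001000 → 2-byte char #2 = C8 86.
Offset 6: leading byte 0xE2 = 11100010 → 3-byte char #3 = E2 9C 90.
Offset 9: leading byte 0xF2 = 11110010 → 4-byte char #4 = F2 95 89 B4.
Offset 13: leading byte 0xDA = 11011010 → 2-byte char #5 = DA AD.
Offset 15: leading byte 0xF1 = 11110001 → 4-byte char #6 = F1 9D A9 B1.
Offset 19: leading byte 0xEE = 11101110 → 3-byte char #7 = EE 83 88.
Offset 22: leading byte 0xF1 = 11110001 → 4-byte char #8 = F1 BF B5 9C.
Offset 26: leading byte 0xE8 = 11101000 → 3-byte char #9 = E8 89 A4.
Offset 29: leading byte 0xE3 = 11100011 → 3-byte char #10 = E3 81 A3.
Offset 32: leading byte 0xE2 = 11100010 → 3-byte char #11 = E2 97 A5.
Offset 35: leading byte 0xF2 = 11110010 → 4-byte char #12 = F2 B2 89 A9.
Leading byte 0xF2 = 11110010 matches 11110xxx → 4-byte sequence.
Byte 1: 0xF2 = 11110010, payload 010 (3 bits).
Byte 2: 0xB2 = 10110010 (10xxxxxx ✓), payload 110010.
Byte 3: 0x89 = 10001001 (10xxxxxx ✓), payload 001001.
Byte 4: 0xA9 = 10101001 (10xxxxxx ✓), payload 101001.
Concatenate: 010110010001001101001 = 0xB2269 (21 bits → U+B2269).

U+B2269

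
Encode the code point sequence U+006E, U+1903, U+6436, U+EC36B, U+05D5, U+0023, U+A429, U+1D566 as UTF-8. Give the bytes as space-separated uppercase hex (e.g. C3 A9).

U+006E: 1-byte form → 6E.
U+1903: 3-byte form → E1 A4 83.
U+6436: 3-byte form → E6 90 B6.
U+EC36B: 4-byte form → F3 AC 8D AB.
U+05D5: 2-byte form → D7 95.
U+0023: 1-byte form → 23.
U+A429: 3-byte form → EA 90 A9.
U+1D566: 4-byte form → F0 9D 95 A6.
Concatenated (21 bytes): 6E E1 A4 83 E6 90 B6 F3 AC 8D AB D7 95 23 EA 90 A9 F0 9D 95 A6.

6E E1 A4 83 E6 90 B6 F3 AC 8D AB D7 95 23 EA 90 A9 F0 9D 95 A6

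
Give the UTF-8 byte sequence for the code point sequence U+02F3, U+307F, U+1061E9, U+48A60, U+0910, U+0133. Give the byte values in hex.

CB B3 E3 81 BF F4 86 87 A9 F1 88 A9 A0 E0 A4 90 C4 B3

U+02F3: 2-byte form → CB B3.
U+307F: 3-byte form → E3 81 BF.
U+1061E9: 4-byte form → F4 86 87 A9.
U+48A60: 4-byte form → F1 88 A9 A0.
U+0910: 3-byte form → E0 A4 90.
U+0133: 2-byte form → C4 B3.
Concatenated (18 bytes): CB B3 E3 81 BF F4 86 87 A9 F1 88 A9 A0 E0 A4 90 C4 B3.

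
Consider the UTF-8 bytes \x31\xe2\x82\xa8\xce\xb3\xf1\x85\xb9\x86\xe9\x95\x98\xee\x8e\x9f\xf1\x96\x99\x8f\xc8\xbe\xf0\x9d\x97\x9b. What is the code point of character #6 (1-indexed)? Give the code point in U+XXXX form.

U+E39F

Offset 0: leading byte 0x31 = 00110001 → 1-byte char #1 = 31.
Offset 1: leading byte 0xE2 = 11100010 → 3-byte char #2 = E2 82 A8.
Offset 4: leading byte 0xCE = 11001110 → 2-byte char #3 = CE B3.
Offset 6: leading byte 0xF1 = 11110001 → 4-byte char #4 = F1 85 B9 86.
Offset 10: leading byte 0xE9 = 11101001 → 3-byte char #5 = E9 95 98.
Offset 13: leading byte 0xEE = 11101110 → 3-byte char #6 = EE 8E 9F.
Leading byte 0xEE = 11101110 matches 1110xxxx → 3-byte sequence.
Byte 1: 0xEE = 11101110, payload 1110 (4 bits).
Byte 2: 0x8E = 10001110 (10xxxxxx ✓), payload 001110.
Byte 3: 0x9F = 10011111 (10xxxxxx ✓), payload 011111.
Concatenate: 1110001110011111 = 0xE39F (16 bits → U+E39F).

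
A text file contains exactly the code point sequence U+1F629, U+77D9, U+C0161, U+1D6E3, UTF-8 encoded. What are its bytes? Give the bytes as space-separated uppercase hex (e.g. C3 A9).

U+1F629: 4-byte form → F0 9F 98 A9.
U+77D9: 3-byte form → E7 9F 99.
U+C0161: 4-byte form → F3 80 85 A1.
U+1D6E3: 4-byte form → F0 9D 9B A3.
Concatenated (15 bytes): F0 9F 98 A9 E7 9F 99 F3 80 85 A1 F0 9D 9B A3.

F0 9F 98 A9 E7 9F 99 F3 80 85 A1 F0 9D 9B A3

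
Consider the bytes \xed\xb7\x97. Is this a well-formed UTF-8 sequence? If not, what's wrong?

Structurally a 3-byte sequence; payload = 0xDDD7.
But 0xDDD7 is in U+D800–U+DFFF, the surrogate range. Surrogates are not Unicode scalar values and are forbidden in UTF-8.

invalid (encodes a surrogate (U+D800–U+DFFF))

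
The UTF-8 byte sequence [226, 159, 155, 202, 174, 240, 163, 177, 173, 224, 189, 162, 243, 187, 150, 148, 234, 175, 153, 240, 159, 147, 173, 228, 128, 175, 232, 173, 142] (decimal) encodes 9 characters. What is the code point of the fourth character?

Offset 0: leading byte 0xE2 = 11100010 → 3-byte char #1 = E2 9F 9B.
Offset 3: leading byte 0xCA = 11001010 → 2-byte char #2 = CA AE.
Offset 5: leading byte 0xF0 = 11110000 → 4-byte char #3 = F0 A3 B1 AD.
Offset 9: leading byte 0xE0 = 11100000 → 3-byte char #4 = E0 BD A2.
Leading byte 0xE0 = 11100000 matches 1110xxxx → 3-byte sequence.
Byte 1: 0xE0 = 11100000, payload 0000 (4 bits).
Byte 2: 0xBD = 10111101 (10xxxxxx ✓), payload 111101.
Byte 3: 0xA2 = 10100010 (10xxxxxx ✓), payload 100010.
Concatenate: 0000111101100010 = 0xF62 (16 bits → U+0F62).

U+0F62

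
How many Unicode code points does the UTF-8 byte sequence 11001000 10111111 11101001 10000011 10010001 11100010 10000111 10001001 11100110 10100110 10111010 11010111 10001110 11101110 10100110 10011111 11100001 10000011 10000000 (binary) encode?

Byte at offset 0: 0xC8 = 11001000 → 2-byte char (#1). Advance 2.
Byte at offset 2: 0xE9 = 11101001 → 3-byte char (#2). Advance 3.
Byte at offset 5: 0xE2 = 11100010 → 3-byte char (#3). Advance 3.
Byte at offset 8: 0xE6 = 11100110 → 3-byte char (#4). Advance 3.
Byte at offset 11: 0xD7 = 11010111 → 2-byte char (#5). Advance 2.
Byte at offset 13: 0xEE = 11101110 → 3-byte char (#6). Advance 3.
Byte at offset 16: 0xE1 = 11100001 → 3-byte char (#7). Advance 3.
Reached end at offset 19 after 7 code points.

7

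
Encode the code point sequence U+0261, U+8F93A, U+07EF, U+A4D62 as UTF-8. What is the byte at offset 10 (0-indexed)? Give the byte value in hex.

0xB5

U+0261 → 2-byte form C9 A1 at offsets 0–1.
U+8F93A → 4-byte form F2 8F A4 BA at offsets 2–5.
U+07EF → 2-byte form DF AF at offsets 6–7.
U+A4D62 → 4-byte form F2 A4 B5 A2 at offsets 8–11.
Offset 10 falls in char 4's range; it's byte 3 of F2 A4 B5 A2 = 0xB5.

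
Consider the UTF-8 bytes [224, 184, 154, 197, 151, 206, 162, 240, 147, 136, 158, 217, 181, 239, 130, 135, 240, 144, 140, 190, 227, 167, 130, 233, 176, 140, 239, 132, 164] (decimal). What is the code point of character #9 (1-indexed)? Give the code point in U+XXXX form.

U+9C0C

Offset 0: leading byte 0xE0 = 11100000 → 3-byte char #1 = E0 B8 9A.
Offset 3: leading byte 0xC5 = 11000101 → 2-byte char #2 = C5 97.
Offset 5: leading byte 0xCE = 11001110 → 2-byte char #3 = CE A2.
Offset 7: leading byte 0xF0 = 11110000 → 4-byte char #4 = F0 93 88 9E.
Offset 11: leading byte 0xD9 = 11011001 → 2-byte char #5 = D9 B5.
Offset 13: leading byte 0xEF = 11101111 → 3-byte char #6 = EF 82 87.
Offset 16: leading byte 0xF0 = 11110000 → 4-byte char #7 = F0 90 8C BE.
Offset 20: leading byte 0xE3 = 11100011 → 3-byte char #8 = E3 A7 82.
Offset 23: leading byte 0xE9 = 11101001 → 3-byte char #9 = E9 B0 8C.
Leading byte 0xE9 = 11101001 matches 1110xxxx → 3-byte sequence.
Byte 1: 0xE9 = 11101001, payload 1001 (4 bits).
Byte 2: 0xB0 = 10110000 (10xxxxxx ✓), payload 110000.
Byte 3: 0x8C = 10001100 (10xxxxxx ✓), payload 001100.
Concatenate: 1001110000001100 = 0x9C0C (16 bits → U+9C0C).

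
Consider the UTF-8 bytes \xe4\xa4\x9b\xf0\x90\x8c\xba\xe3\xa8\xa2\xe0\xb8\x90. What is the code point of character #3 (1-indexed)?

Offset 0: leading byte 0xE4 = 11100100 → 3-byte char #1 = E4 A4 9B.
Offset 3: leading byte 0xF0 = 11110000 → 4-byte char #2 = F0 90 8C BA.
Offset 7: leading byte 0xE3 = 11100011 → 3-byte char #3 = E3 A8 A2.
Leading byte 0xE3 = 11100011 matches 1110xxxx → 3-byte sequence.
Byte 1: 0xE3 = 11100011, payload 0011 (4 bits).
Byte 2: 0xA8 = 10101000 (10xxxxxx ✓), payload 101000.
Byte 3: 0xA2 = 10100010 (10xxxxxx ✓), payload 100010.
Concatenate: 0011101000100010 = 0x3A22 (16 bits → U+3A22).

U+3A22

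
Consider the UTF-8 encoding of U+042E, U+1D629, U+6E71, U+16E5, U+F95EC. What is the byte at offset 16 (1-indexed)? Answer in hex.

1-indexed offset 16 is 0-indexed offset 15.
U+042E → 2-byte form D0 AE at offsets 0–1.
U+1D629 → 4-byte form F0 9D 98 A9 at offsets 2–5.
U+6E71 → 3-byte form E6 B9 B1 at offsets 6–8.
U+16E5 → 3-byte form E1 9B A5 at offsets 9–11.
U+F95EC → 4-byte form F3 B9 97 AC at offsets 12–15.
Offset 15 falls in char 5's range; it's byte 4 of F3 B9 97 AC = 0xAC.

0xAC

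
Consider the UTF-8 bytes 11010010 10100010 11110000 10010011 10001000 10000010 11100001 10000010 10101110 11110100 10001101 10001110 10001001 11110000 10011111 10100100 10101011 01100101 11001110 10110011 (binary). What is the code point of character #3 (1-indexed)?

Offset 0: leading byte 0xD2 = 11010010 → 2-byte char #1 = D2 A2.
Offset 2: leading byte 0xF0 = 11110000 → 4-byte char #2 = F0 93 88 82.
Offset 6: leading byte 0xE1 = 11100001 → 3-byte char #3 = E1 82 AE.
Leading byte 0xE1 = 11100001 matches 1110xxxx → 3-byte sequence.
Byte 1: 0xE1 = 11100001, payload 0001 (4 bits).
Byte 2: 0x82 = 10000010 (10xxxxxx ✓), payload 000010.
Byte 3: 0xAE = 10101110 (10xxxxxx ✓), payload 101110.
Concatenate: 0001000010101110 = 0x10AE (16 bits → U+10AE).

U+10AE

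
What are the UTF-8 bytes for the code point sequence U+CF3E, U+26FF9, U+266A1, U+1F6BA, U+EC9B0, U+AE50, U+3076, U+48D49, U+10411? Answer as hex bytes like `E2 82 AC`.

U+CF3E: 3-byte form → EC BC BE.
U+26FF9: 4-byte form → F0 A6 BF B9.
U+266A1: 4-byte form → F0 A6 9A A1.
U+1F6BA: 4-byte form → F0 9F 9A BA.
U+EC9B0: 4-byte form → F3 AC A6 B0.
U+AE50: 3-byte form → EA B9 90.
U+3076: 3-byte form → E3 81 B6.
U+48D49: 4-byte form → F1 88 B5 89.
U+10411: 4-byte form → F0 90 90 91.
Concatenated (33 bytes): EC BC BE F0 A6 BF B9 F0 A6 9A A1 F0 9F 9A BA F3 AC A6 B0 EA B9 90 E3 81 B6 F1 88 B5 89 F0 90 90 91.

EC BC BE F0 A6 BF B9 F0 A6 9A A1 F0 9F 9A BA F3 AC A6 B0 EA B9 90 E3 81 B6 F1 88 B5 89 F0 90 90 91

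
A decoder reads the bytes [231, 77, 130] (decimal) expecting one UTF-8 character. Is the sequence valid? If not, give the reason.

Leading byte 0xE7 = 11100111 → 3-byte form.
Byte 2 is 0x4D = 01001101, which is not 10xxxxxx — expected a continuation byte.

invalid (non-continuation byte where continuation expected)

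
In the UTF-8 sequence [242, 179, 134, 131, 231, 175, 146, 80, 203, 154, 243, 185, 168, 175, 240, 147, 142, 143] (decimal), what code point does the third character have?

Offset 0: leading byte 0xF2 = 11110010 → 4-byte char #1 = F2 B3 86 83.
Offset 4: leading byte 0xE7 = 11100111 → 3-byte char #2 = E7 AF 92.
Offset 7: leading byte 0x50 = 01010000 → 1-byte char #3 = 50.
Leading byte 0x50 = 01010000 matches 0xxxxxxx → 1-byte sequence.
Byte 1: 0x50 = 01010000, payload 1010000 (7 bits).
Concatenate: 1010000 = 0x50 (7 bits → U+0050).

U+0050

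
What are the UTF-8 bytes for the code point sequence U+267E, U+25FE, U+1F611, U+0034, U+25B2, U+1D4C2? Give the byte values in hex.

U+267E: 3-byte form → E2 99 BE.
U+25FE: 3-byte form → E2 97 BE.
U+1F611: 4-byte form → F0 9F 98 91.
U+0034: 1-byte form → 34.
U+25B2: 3-byte form → E2 96 B2.
U+1D4C2: 4-byte form → F0 9D 93 82.
Concatenated (18 bytes): E2 99 BE E2 97 BE F0 9F 98 91 34 E2 96 B2 F0 9D 93 82.

E2 99 BE E2 97 BE F0 9F 98 91 34 E2 96 B2 F0 9D 93 82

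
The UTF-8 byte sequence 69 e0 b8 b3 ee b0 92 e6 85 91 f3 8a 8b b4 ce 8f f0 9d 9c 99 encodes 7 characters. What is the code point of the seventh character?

U+1D719

Offset 0: leading byte 0x69 = 01101001 → 1-byte char #1 = 69.
Offset 1: leading byte 0xE0 = 11100000 → 3-byte char #2 = E0 B8 B3.
Offset 4: leading byte 0xEE = 11101110 → 3-byte char #3 = EE B0 92.
Offset 7: leading byte 0xE6 = 11100110 → 3-byte char #4 = E6 85 91.
Offset 10: leading byte 0xF3 = 11110011 → 4-byte char #5 = F3 8A 8B B4.
Offset 14: leading byte 0xCE = 11001110 → 2-byte char #6 = CE 8F.
Offset 16: leading byte 0xF0 = 11110000 → 4-byte char #7 = F0 9D 9C 99.
Leading byte 0xF0 = 11110000 matches 11110xxx → 4-byte sequence.
Byte 1: 0xF0 = 11110000, payload 000 (3 bits).
Byte 2: 0x9D = 10011101 (10xxxxxx ✓), payload 011101.
Byte 3: 0x9C = 10011100 (10xxxxxx ✓), payload 011100.
Byte 4: 0x99 = 10011001 (10xxxxxx ✓), payload 011001.
Concatenate: 000011101011100011001 = 0x1D719 (21 bits → U+1D719).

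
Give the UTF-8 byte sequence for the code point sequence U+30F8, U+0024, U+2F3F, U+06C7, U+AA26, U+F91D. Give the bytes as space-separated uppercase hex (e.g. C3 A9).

U+30F8: 3-byte form → E3 83 B8.
U+0024: 1-byte form → 24.
U+2F3F: 3-byte form → E2 BC BF.
U+06C7: 2-byte form → DB 87.
U+AA26: 3-byte form → EA A8 A6.
U+F91D: 3-byte form → EF A4 9D.
Concatenated (15 bytes): E3 83 B8 24 E2 BC BF DB 87 EA A8 A6 EF A4 9D.

E3 83 B8 24 E2 BC BF DB 87 EA A8 A6 EF A4 9D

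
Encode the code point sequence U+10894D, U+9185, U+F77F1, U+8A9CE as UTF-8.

U+10894D: 4-byte form → F4 88 A5 8D.
U+9185: 3-byte form → E9 86 85.
U+F77F1: 4-byte form → F3 B7 9F B1.
U+8A9CE: 4-byte form → F2 8A A7 8E.
Concatenated (15 bytes): F4 88 A5 8D E9 86 85 F3 B7 9F B1 F2 8A A7 8E.

F4 88 A5 8D E9 86 85 F3 B7 9F B1 F2 8A A7 8E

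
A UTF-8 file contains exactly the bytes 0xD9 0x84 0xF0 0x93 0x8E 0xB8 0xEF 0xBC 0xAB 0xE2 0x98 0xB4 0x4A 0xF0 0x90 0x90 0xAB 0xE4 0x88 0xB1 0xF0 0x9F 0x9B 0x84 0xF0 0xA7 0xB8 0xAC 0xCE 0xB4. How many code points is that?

10

Byte at offset 0: 0xD9 = 11011001 → 2-byte char (#1). Advance 2.
Byte at offset 2: 0xF0 = 11110000 → 4-byte char (#2). Advance 4.
Byte at offset 6: 0xEF = 11101111 → 3-byte char (#3). Advance 3.
Byte at offset 9: 0xE2 = 11100010 → 3-byte char (#4). Advance 3.
Byte at offset 12: 0x4A = 01001010 → 1-byte char (#5). Advance 1.
Byte at offset 13: 0xF0 = 11110000 → 4-byte char (#6). Advance 4.
Byte at offset 17: 0xE4 = 11100100 → 3-byte char (#7). Advance 3.
Byte at offset 20: 0xF0 = 11110000 → 4-byte char (#8). Advance 4.
Byte at offset 24: 0xF0 = 11110000 → 4-byte char (#9). Advance 4.
Byte at offset 28: 0xCE = 11001110 → 2-byte char (#10). Advance 2.
Reached end at offset 30 after 10 code points.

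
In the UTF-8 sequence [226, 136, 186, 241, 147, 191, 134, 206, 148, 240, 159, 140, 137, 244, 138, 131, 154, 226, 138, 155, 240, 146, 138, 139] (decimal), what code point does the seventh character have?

U+1228B

Offset 0: leading byte 0xE2 = 11100010 → 3-byte char #1 = E2 88 BA.
Offset 3: leading byte 0xF1 = 11110001 → 4-byte char #2 = F1 93 BF 86.
Offset 7: leading byte 0xCE = 11001110 → 2-byte char #3 = CE 94.
Offset 9: leading byte 0xF0 = 11110000 → 4-byte char #4 = F0 9F 8C 89.
Offset 13: leading byte 0xF4 = 11110100 → 4-byte char #5 = F4 8A 83 9A.
Offset 17: leading byte 0xE2 = 11100010 → 3-byte char #6 = E2 8A 9B.
Offset 20: leading byte 0xF0 = 11110000 → 4-byte char #7 = F0 92 8A 8B.
Leading byte 0xF0 = 11110000 matches 11110xxx → 4-byte sequence.
Byte 1: 0xF0 = 11110000, payload 000 (3 bits).
Byte 2: 0x92 = 10010010 (10xxxxxx ✓), payload 010010.
Byte 3: 0x8A = 10001010 (10xxxxxx ✓), payload 001010.
Byte 4: 0x8B = 10001011 (10xxxxxx ✓), payload 001011.
Concatenate: 000010010001010001011 = 0x1228B (21 bits → U+1228B).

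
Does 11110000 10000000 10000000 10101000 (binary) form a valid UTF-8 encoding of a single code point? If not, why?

invalid (overlong encoding)

Leading byte 0xF0 = 11110000 → 4-byte form.
Continuation bytes all match 10xxxxxx. Payload decodes to 0x28.
But 0x28 < 0x10000, the minimum for a 4-byte sequence — this is an overlong encoding.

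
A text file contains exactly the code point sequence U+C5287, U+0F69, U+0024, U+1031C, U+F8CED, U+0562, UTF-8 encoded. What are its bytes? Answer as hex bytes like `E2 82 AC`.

F3 85 8A 87 E0 BD A9 24 F0 90 8C 9C F3 B8 B3 AD D5 A2

U+C5287: 4-byte form → F3 85 8A 87.
U+0F69: 3-byte form → E0 BD A9.
U+0024: 1-byte form → 24.
U+1031C: 4-byte form → F0 90 8C 9C.
U+F8CED: 4-byte form → F3 B8 B3 AD.
U+0562: 2-byte form → D5 A2.
Concatenated (18 bytes): F3 85 8A 87 E0 BD A9 24 F0 90 8C 9C F3 B8 B3 AD D5 A2.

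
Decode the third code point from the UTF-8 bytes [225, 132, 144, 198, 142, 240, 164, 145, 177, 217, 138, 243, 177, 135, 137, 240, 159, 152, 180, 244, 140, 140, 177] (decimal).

Offset 0: leading byte 0xE1 = 11100001 → 3-byte char #1 = E1 84 90.
Offset 3: leading byte 0xC6 = 11000110 → 2-byte char #2 = C6 8E.
Offset 5: leading byte 0xF0 = 11110000 → 4-byte char #3 = F0 A4 91 B1.
Leading byte 0xF0 = 11110000 matches 11110xxx → 4-byte sequence.
Byte 1: 0xF0 = 11110000, payload 000 (3 bits).
Byte 2: 0xA4 = 10100100 (10xxxxxx ✓), payload 100100.
Byte 3: 0x91 = 10010001 (10xxxxxx ✓), payload 010001.
Byte 4: 0xB1 = 10110001 (10xxxxxx ✓), payload 110001.
Concatenate: 000100100010001110001 = 0x24471 (21 bits → U+24471).

U+24471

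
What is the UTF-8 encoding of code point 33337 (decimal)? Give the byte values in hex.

U+8239 = 0x8239 = 33337 decimal. In range U+0800–U+FFFF → 3-byte form: 1110xxxx 10xxxxxx 10xxxxxx.
Binary (16 bits): 1000001000111001.
Split 4+6+6: 1000 | 001000 | 111001.
Byte 1: 11101000 = 0xE8.
Byte 2: 10001000 = 0x88.
Byte 3: 10111001 = 0xB9.

E8 88 B9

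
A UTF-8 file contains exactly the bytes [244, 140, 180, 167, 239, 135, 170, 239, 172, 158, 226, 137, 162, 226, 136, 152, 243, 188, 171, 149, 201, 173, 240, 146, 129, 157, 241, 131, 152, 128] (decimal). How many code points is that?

9

Byte at offset 0: 0xF4 = 11110100 → 4-byte char (#1). Advance 4.
Byte at offset 4: 0xEF = 11101111 → 3-byte char (#2). Advance 3.
Byte at offset 7: 0xEF = 11101111 → 3-byte char (#3). Advance 3.
Byte at offset 10: 0xE2 = 11100010 → 3-byte char (#4). Advance 3.
Byte at offset 13: 0xE2 = 11100010 → 3-byte char (#5). Advance 3.
Byte at offset 16: 0xF3 = 11110011 → 4-byte char (#6). Advance 4.
Byte at offset 20: 0xC9 = 11001001 → 2-byte char (#7). Advance 2.
Byte at offset 22: 0xF0 = 11110000 → 4-byte char (#8). Advance 4.
Byte at offset 26: 0xF1 = 11110001 → 4-byte char (#9). Advance 4.
Reached end at offset 30 after 9 code points.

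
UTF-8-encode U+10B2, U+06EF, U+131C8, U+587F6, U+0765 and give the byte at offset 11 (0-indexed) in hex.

U+10B2 → 3-byte form E1 82 B2 at offsets 0–2.
U+06EF → 2-byte form DB AF at offsets 3–4.
U+131C8 → 4-byte form F0 93 87 88 at offsets 5–8.
U+587F6 → 4-byte form F1 98 9F B6 at offsets 9–12.
Offset 11 falls in char 4's range; it's byte 3 of F1 98 9F B6 = 0x9F.

0x9F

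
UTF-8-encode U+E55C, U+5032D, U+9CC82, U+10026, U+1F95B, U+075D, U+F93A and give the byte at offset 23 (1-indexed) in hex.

0xA4

1-indexed offset 23 is 0-indexed offset 22.
U+E55C → 3-byte form EE 95 9C at offsets 0–2.
U+5032D → 4-byte form F1 90 8C AD at offsets 3–6.
U+9CC82 → 4-byte form F2 9C B2 82 at offsets 7–10.
U+10026 → 4-byte form F0 90 80 A6 at offsets 11–14.
U+1F95B → 4-byte form F0 9F A5 9B at offsets 15–18.
U+075D → 2-byte form DD 9D at offsets 19–20.
U+F93A → 3-byte form EF A4 BA at offsets 21–23.
Offset 22 falls in char 7's range; it's byte 2 of EF A4 BA = 0xA4.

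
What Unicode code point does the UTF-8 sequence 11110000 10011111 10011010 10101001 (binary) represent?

Leading byte 0xF0 = 11110000 matches 11110xxx → 4-byte sequence.
Byte 1: 0xF0 = 11110000, payload 000 (3 bits).
Byte 2: 0x9F = 10011111 (10xxxxxx ✓), payload 011111.
Byte 3: 0x9A = 10011010 (10xxxxxx ✓), payload 011010.
Byte 4: 0xA9 = 10101001 (10xxxxxx ✓), payload 101001.
Concatenate: 000011111011010101001 = 0x1F6A9 (21 bits → U+1F6A9).

U+1F6A9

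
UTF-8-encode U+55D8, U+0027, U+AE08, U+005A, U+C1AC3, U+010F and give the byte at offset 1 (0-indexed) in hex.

U+55D8 → 3-byte form E5 97 98 at offsets 0–2.
Offset 1 falls in char 1's range; it's byte 2 of E5 97 98 = 0x97.

0x97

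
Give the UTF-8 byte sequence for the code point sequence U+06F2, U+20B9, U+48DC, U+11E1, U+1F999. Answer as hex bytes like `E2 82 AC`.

DB B2 E2 82 B9 E4 A3 9C E1 87 A1 F0 9F A6 99

U+06F2: 2-byte form → DB B2.
U+20B9: 3-byte form → E2 82 B9.
U+48DC: 3-byte form → E4 A3 9C.
U+11E1: 3-byte form → E1 87 A1.
U+1F999: 4-byte form → F0 9F A6 99.
Concatenated (15 bytes): DB B2 E2 82 B9 E4 A3 9C E1 87 A1 F0 9F A6 99.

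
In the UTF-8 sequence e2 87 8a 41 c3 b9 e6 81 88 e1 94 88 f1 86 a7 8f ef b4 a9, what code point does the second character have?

U+0041

Offset 0: leading byte 0xE2 = 11100010 → 3-byte char #1 = E2 87 8A.
Offset 3: leading byte 0x41 = 01000001 → 1-byte char #2 = 41.
Leading byte 0x41 = 01000001 matches 0xxxxxxx → 1-byte sequence.
Byte 1: 0x41 = 01000001, payload 1000001 (7 bits).
Concatenate: 1000001 = 0x41 (7 bits → U+0041).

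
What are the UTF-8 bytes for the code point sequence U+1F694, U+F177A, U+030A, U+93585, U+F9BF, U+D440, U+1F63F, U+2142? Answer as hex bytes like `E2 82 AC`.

F0 9F 9A 94 F3 B1 9D BA CC 8A F2 93 96 85 EF A6 BF ED 91 80 F0 9F 98 BF E2 85 82

U+1F694: 4-byte form → F0 9F 9A 94.
U+F177A: 4-byte form → F3 B1 9D BA.
U+030A: 2-byte form → CC 8A.
U+93585: 4-byte form → F2 93 96 85.
U+F9BF: 3-byte form → EF A6 BF.
U+D440: 3-byte form → ED 91 80.
U+1F63F: 4-byte form → F0 9F 98 BF.
U+2142: 3-byte form → E2 85 82.
Concatenated (27 bytes): F0 9F 9A 94 F3 B1 9D BA CC 8A F2 93 96 85 EF A6 BF ED 91 80 F0 9F 98 BF E2 85 82.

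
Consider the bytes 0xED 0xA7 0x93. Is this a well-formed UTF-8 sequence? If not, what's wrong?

Structurally a 3-byte sequence; payload = 0xD9D3.
But 0xD9D3 is in U+D800–U+DFFF, the surrogate range. Surrogates are not Unicode scalar values and are forbidden in UTF-8.

invalid (encodes a surrogate (U+D800–U+DFFF))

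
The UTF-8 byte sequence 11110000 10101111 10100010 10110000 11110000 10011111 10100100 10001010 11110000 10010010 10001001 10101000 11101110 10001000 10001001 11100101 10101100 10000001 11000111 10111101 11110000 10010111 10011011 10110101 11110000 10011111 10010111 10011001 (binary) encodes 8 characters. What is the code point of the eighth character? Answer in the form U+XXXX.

U+1F5D9

Offset 0: leading byte 0xF0 = 11110000 → 4-byte char #1 = F0 AF A2 B0.
Offset 4: leading byte 0xF0 = 11110000 → 4-byte char #2 = F0 9F A4 8A.
Offset 8: leading byte 0xF0 = 11110000 → 4-byte char #3 = F0 92 89 A8.
Offset 12: leading byte 0xEE = 11101110 → 3-byte char #4 = EE 88 89.
Offset 15: leading byte 0xE5 = 11100101 → 3-byte char #5 = E5 AC 81.
Offset 18: leading byte 0xC7 = 11000111 → 2-byte char #6 = C7 BD.
Offset 20: leading byte 0xF0 = 11110000 → 4-byte char #7 = F0 97 9B B5.
Offset 24: leading byte 0xF0 = 11110000 → 4-byte char #8 = F0 9F 97 99.
Leading byte 0xF0 = 11110000 matches 11110xxx → 4-byte sequence.
Byte 1: 0xF0 = 11110000, payload 000 (3 bits).
Byte 2: 0x9F = 10011111 (10xxxxxx ✓), payload 011111.
Byte 3: 0x97 = 10010111 (10xxxxxx ✓), payload 010111.
Byte 4: 0x99 = 10011001 (10xxxxxx ✓), payload 011001.
Concatenate: 000011111010111011001 = 0x1F5D9 (21 bits → U+1F5D9).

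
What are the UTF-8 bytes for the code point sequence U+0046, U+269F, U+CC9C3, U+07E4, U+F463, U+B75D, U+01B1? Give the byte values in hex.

46 E2 9A 9F F3 8C A7 83 DF A4 EF 91 A3 EB 9D 9D C6 B1

U+0046: 1-byte form → 46.
U+269F: 3-byte form → E2 9A 9F.
U+CC9C3: 4-byte form → F3 8C A7 83.
U+07E4: 2-byte form → DF A4.
U+F463: 3-byte form → EF 91 A3.
U+B75D: 3-byte form → EB 9D 9D.
U+01B1: 2-byte form → C6 B1.
Concatenated (18 bytes): 46 E2 9A 9F F3 8C A7 83 DF A4 EF 91 A3 EB 9D 9D C6 B1.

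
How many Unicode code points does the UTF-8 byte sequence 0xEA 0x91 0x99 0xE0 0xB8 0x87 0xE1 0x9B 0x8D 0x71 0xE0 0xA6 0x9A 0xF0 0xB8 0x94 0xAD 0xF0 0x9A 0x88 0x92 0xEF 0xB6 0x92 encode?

Byte at offset 0: 0xEA = 11101010 → 3-byte char (#1). Advance 3.
Byte at offset 3: 0xE0 = 11100000 → 3-byte char (#2). Advance 3.
Byte at offset 6: 0xE1 = 11100001 → 3-byte char (#3). Advance 3.
Byte at offset 9: 0x71 = 01110001 → 1-byte char (#4). Advance 1.
Byte at offset 10: 0xE0 = 11100000 → 3-byte char (#5). Advance 3.
Byte at offset 13: 0xF0 = 11110000 → 4-byte char (#6). Advance 4.
Byte at offset 17: 0xF0 = 11110000 → 4-byte char (#7). Advance 4.
Byte at offset 21: 0xEF = 11101111 → 3-byte char (#8). Advance 3.
Reached end at offset 24 after 8 code points.

8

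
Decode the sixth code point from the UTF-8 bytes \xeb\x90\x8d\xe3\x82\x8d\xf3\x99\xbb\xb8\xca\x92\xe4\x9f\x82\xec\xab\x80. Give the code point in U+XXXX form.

U+CAC0

Offset 0: leading byte 0xEB = 11101011 → 3-byte char #1 = EB 90 8D.
Offset 3: leading byte 0xE3 = 11100011 → 3-byte char #2 = E3 82 8D.
Offset 6: leading byte 0xF3 = 11110011 → 4-byte char #3 = F3 99 BB B8.
Offset 10: leading byte 0xCA = 11001010 → 2-byte char #4 = CA 92.
Offset 12: leading byte 0xE4 = 11100100 → 3-byte char #5 = E4 9F 82.
Offset 15: leading byte 0xEC = 11101100 → 3-byte char #6 = EC AB 80.
Leading byte 0xEC = 11101100 matches 1110xxxx → 3-byte sequence.
Byte 1: 0xEC = 11101100, payload 1100 (4 bits).
Byte 2: 0xAB = 10101011 (10xxxxxx ✓), payload 101011.
Byte 3: 0x80 = 10000000 (10xxxxxx ✓), payload 000000.
Concatenate: 1100101011000000 = 0xCAC0 (16 bits → U+CAC0).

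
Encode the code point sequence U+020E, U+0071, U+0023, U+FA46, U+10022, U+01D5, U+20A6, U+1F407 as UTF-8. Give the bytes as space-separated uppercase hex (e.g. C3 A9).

C8 8E 71 23 EF A9 86 F0 90 80 A2 C7 95 E2 82 A6 F0 9F 90 87

U+020E: 2-byte form → C8 8E.
U+0071: 1-byte form → 71.
U+0023: 1-byte form → 23.
U+FA46: 3-byte form → EF A9 86.
U+10022: 4-byte form → F0 90 80 A2.
U+01D5: 2-byte form → C7 95.
U+20A6: 3-byte form → E2 82 A6.
U+1F407: 4-byte form → F0 9F 90 87.
Concatenated (20 bytes): C8 8E 71 23 EF A9 86 F0 90 80 A2 C7 95 E2 82 A6 F0 9F 90 87.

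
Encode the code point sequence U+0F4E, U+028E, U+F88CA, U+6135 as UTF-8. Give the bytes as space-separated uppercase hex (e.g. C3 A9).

E0 BD 8E CA 8E F3 B8 A3 8A E6 84 B5

U+0F4E: 3-byte form → E0 BD 8E.
U+028E: 2-byte form → CA 8E.
U+F88CA: 4-byte form → F3 B8 A3 8A.
U+6135: 3-byte form → E6 84 B5.
Concatenated (12 bytes): E0 BD 8E CA 8E F3 B8 A3 8A E6 84 B5.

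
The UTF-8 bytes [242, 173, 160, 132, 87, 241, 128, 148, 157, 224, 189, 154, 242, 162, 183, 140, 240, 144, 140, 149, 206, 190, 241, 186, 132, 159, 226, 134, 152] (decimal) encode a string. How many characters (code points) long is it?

Byte at offset 0: 0xF2 = 11110010 → 4-byte char (#1). Advance 4.
Byte at offset 4: 0x57 = 01010111 → 1-byte char (#2). Advance 1.
Byte at offset 5: 0xF1 = 11110001 → 4-byte char (#3). Advance 4.
Byte at offset 9: 0xE0 = 11100000 → 3-byte char (#4). Advance 3.
Byte at offset 12: 0xF2 = 11110010 → 4-byte char (#5). Advance 4.
Byte at offset 16: 0xF0 = 11110000 → 4-byte char (#6). Advance 4.
Byte at offset 20: 0xCE = 11001110 → 2-byte char (#7). Advance 2.
Byte at offset 22: 0xF1 = 11110001 → 4-byte char (#8). Advance 4.
Byte at offset 26: 0xE2 = 11100010 → 3-byte char (#9). Advance 3.
Reached end at offset 29 after 9 code points.

9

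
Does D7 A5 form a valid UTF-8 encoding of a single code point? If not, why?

Leading byte 0xD7 = 11010111 → 2-byte form.
Continuation bytes 0xA5=10100101 all match 10xxxxxx.
Decoded value 0x5E5 is ≥ 0x80 (shortest form) and not a surrogate.

valid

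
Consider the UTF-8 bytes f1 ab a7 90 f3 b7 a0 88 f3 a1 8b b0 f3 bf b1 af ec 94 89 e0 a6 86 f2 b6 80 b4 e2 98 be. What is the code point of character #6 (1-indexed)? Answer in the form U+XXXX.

Offset 0: leading byte 0xF1 = 11110001 → 4-byte char #1 = F1 AB A7 90.
Offset 4: leading byte 0xF3 = 11110011 → 4-byte char #2 = F3 B7 A0 88.
Offset 8: leading byte 0xF3 = 11110011 → 4-byte char #3 = F3 A1 8B B0.
Offset 12: leading byte 0xF3 = 11110011 → 4-byte char #4 = F3 BF B1 AF.
Offset 16: leading byte 0xEC = 11101100 → 3-byte char #5 = EC 94 89.
Offset 19: leading byte 0xE0 = 11100000 → 3-byte char #6 = E0 A6 86.
Leading byte 0xE0 = 11100000 matches 1110xxxx → 3-byte sequence.
Byte 1: 0xE0 = 11100000, payload 0000 (4 bits).
Byte 2: 0xA6 = 10100110 (10xxxxxx ✓), payload 100110.
Byte 3: 0x86 = 10000110 (10xxxxxx ✓), payload 000110.
Concatenate: 0000100110000110 = 0x986 (16 bits → U+0986).

U+0986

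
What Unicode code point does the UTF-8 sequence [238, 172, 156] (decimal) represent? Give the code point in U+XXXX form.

Leading byte 0xEE = 11101110 matches 1110xxxx → 3-byte sequence.
Byte 1: 0xEE = 11101110, payload 1110 (4 bits).
Byte 2: 0xAC = 10101100 (10xxxxxx ✓), payload 101100.
Byte 3: 0x9C = 10011100 (10xxxxxx ✓), payload 011100.
Concatenate: 1110101100011100 = 0xEB1C (16 bits → U+EB1C).

U+EB1C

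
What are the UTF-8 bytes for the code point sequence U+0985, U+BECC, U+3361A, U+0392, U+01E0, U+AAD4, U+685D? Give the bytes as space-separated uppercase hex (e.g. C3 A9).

E0 A6 85 EB BB 8C F0 B3 98 9A CE 92 C7 A0 EA AB 94 E6 A1 9D

U+0985: 3-byte form → E0 A6 85.
U+BECC: 3-byte form → EB BB 8C.
U+3361A: 4-byte form → F0 B3 98 9A.
U+0392: 2-byte form → CE 92.
U+01E0: 2-byte form → C7 A0.
U+AAD4: 3-byte form → EA AB 94.
U+685D: 3-byte form → E6 A1 9D.
Concatenated (20 bytes): E0 A6 85 EB BB 8C F0 B3 98 9A CE 92 C7 A0 EA AB 94 E6 A1 9D.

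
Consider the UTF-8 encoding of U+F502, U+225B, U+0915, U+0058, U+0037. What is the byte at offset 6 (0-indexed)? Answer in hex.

0xE0

U+F502 → 3-byte form EF 94 82 at offsets 0–2.
U+225B → 3-byte form E2 89 9B at offsets 3–5.
U+0915 → 3-byte form E0 A4 95 at offsets 6–8.
Offset 6 falls in char 3's range; it's byte 1 of E0 A4 95 = 0xE0.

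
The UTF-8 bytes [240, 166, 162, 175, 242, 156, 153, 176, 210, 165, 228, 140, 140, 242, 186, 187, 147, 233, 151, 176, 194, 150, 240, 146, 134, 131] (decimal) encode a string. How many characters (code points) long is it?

Byte at offset 0: 0xF0 = 11110000 → 4-byte char (#1). Advance 4.
Byte at offset 4: 0xF2 = 11110010 → 4-byte char (#2). Advance 4.
Byte at offset 8: 0xD2 = 11010010 → 2-byte char (#3). Advance 2.
Byte at offset 10: 0xE4 = 11100100 → 3-byte char (#4). Advance 3.
Byte at offset 13: 0xF2 = 11110010 → 4-byte char (#5). Advance 4.
Byte at offset 17: 0xE9 = 11101001 → 3-byte char (#6). Advance 3.
Byte at offset 20: 0xC2 = 11000010 → 2-byte char (#7). Advance 2.
Byte at offset 22: 0xF0 = 11110000 → 4-byte char (#8). Advance 4.
Reached end at offset 26 after 8 code points.

8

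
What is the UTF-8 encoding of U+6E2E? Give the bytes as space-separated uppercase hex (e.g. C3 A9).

E6 B8 AE

U+6E2E = 0x6E2E = 28206 decimal. In range U+0800–U+FFFF → 3-byte form: 1110xxxx 10xxxxxx 10xxxxxx.
Binary (16 bits): 0110111000101110.
Split 4+6+6: 0110 | 111000 | 101110.
Byte 1: 11100110 = 0xE6.
Byte 2: 10111000 = 0xB8.
Byte 3: 10101110 = 0xAE.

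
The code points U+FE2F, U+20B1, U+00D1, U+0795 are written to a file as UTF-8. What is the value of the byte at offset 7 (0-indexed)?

U+FE2F → 3-byte form EF B8 AF at offsets 0–2.
U+20B1 → 3-byte form E2 82 B1 at offsets 3–5.
U+00D1 → 2-byte form C3 91 at offsets 6–7.
Offset 7 falls in char 3's range; it's byte 2 of C3 91 = 0x91.

0x91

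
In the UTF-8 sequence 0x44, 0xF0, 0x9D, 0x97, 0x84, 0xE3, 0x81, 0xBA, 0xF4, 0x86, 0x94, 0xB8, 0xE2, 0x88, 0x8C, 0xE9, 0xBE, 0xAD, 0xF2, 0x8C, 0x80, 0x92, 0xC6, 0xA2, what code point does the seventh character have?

Offset 0: leading byte 0x44 = 01000100 → 1-byte char #1 = 44.
Offset 1: leading byte 0xF0 = 11110000 → 4-byte char #2 = F0 9D 97 84.
Offset 5: leading byte 0xE3 = 11100011 → 3-byte char #3 = E3 81 BA.
Offset 8: leading byte 0xF4 = 11110100 → 4-byte char #4 = F4 86 94 B8.
Offset 12: leading byte 0xE2 = 11100010 → 3-byte char #5 = E2 88 8C.
Offset 15: leading byte 0xE9 = 11101001 → 3-byte char #6 = E9 BE AD.
Offset 18: leading byte 0xF2 = 11110010 → 4-byte char #7 = F2 8C 80 92.
Leading byte 0xF2 = 11110010 matches 11110xxx → 4-byte sequence.
Byte 1: 0xF2 = 11110010, payload 010 (3 bits).
Byte 2: 0x8C = 10001100 (10xxxxxx ✓), payload 001100.
Byte 3: 0x80 = 10000000 (10xxxxxx ✓), payload 000000.
Byte 4: 0x92 = 10010010 (10xxxxxx ✓), payload 010010.
Concatenate: 010001100000000010010 = 0x8C012 (21 bits → U+8C012).

U+8C012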